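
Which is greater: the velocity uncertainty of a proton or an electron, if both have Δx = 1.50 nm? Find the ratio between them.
The electron has the larger minimum velocity uncertainty, by a ratio of 1836.2.

For both particles, Δp_min = ℏ/(2Δx) = 3.515e-26 kg·m/s (same for both).

The velocity uncertainty is Δv = Δp/m:
- proton: Δv = 3.515e-26 / 1.673e-27 = 2.102e+01 m/s = 21.016 m/s
- electron: Δv = 3.515e-26 / 9.109e-31 = 3.859e+04 m/s = 38.589 km/s

Ratio: 3.859e+04 / 2.102e+01 = 1836.2

The lighter particle has larger velocity uncertainty because Δv ∝ 1/m.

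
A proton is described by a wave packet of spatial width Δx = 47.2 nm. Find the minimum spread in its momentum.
1.117 × 10^-27 kg·m/s

For a wave packet, the spatial width Δx and momentum spread Δp are related by the uncertainty principle:
ΔxΔp ≥ ℏ/2

The minimum momentum spread is:
Δp_min = ℏ/(2Δx)
Δp_min = (1.055e-34 J·s) / (2 × 4.720e-08 m)
Δp_min = 1.117e-27 kg·m/s

A wave packet cannot have both a well-defined position and well-defined momentum.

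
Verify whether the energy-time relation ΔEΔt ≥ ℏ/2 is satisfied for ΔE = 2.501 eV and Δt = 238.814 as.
Yes, it satisfies the uncertainty relation.

Calculate the product ΔEΔt:
ΔE = 2.501 eV = 4.007e-19 J
ΔEΔt = (4.007e-19 J) × (2.388e-16 s)
ΔEΔt = 9.569e-35 J·s

Compare to the minimum allowed value ℏ/2:
ℏ/2 = 5.273e-35 J·s

Since ΔEΔt = 9.569e-35 J·s ≥ 5.273e-35 J·s = ℏ/2,
this satisfies the uncertainty relation.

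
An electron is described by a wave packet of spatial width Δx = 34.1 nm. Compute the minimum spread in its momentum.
1.546 × 10^-27 kg·m/s

For a wave packet, the spatial width Δx and momentum spread Δp are related by the uncertainty principle:
ΔxΔp ≥ ℏ/2

The minimum momentum spread is:
Δp_min = ℏ/(2Δx)
Δp_min = (1.055e-34 J·s) / (2 × 3.410e-08 m)
Δp_min = 1.546e-27 kg·m/s

A wave packet cannot have both a well-defined position and well-defined momentum.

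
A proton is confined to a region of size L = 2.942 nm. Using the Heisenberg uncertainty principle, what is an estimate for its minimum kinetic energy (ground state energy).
599.334 neV

Using the uncertainty principle to estimate ground state energy:

1. The position uncertainty is approximately the confinement size:
   Δx ≈ L = 2.942e-09 m

2. From ΔxΔp ≥ ℏ/2, the minimum momentum uncertainty is:
   Δp ≈ ℏ/(2L) = 1.792e-26 kg·m/s

3. The kinetic energy is approximately:
   KE ≈ (Δp)²/(2m) = (1.792e-26)²/(2 × 1.673e-27 kg)
   KE ≈ 9.602e-26 J = 599.334 neV

This is an order-of-magnitude estimate of the ground state energy.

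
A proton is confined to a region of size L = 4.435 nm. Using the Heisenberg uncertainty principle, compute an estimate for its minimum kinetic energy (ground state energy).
263.734 neV

Using the uncertainty principle to estimate ground state energy:

1. The position uncertainty is approximately the confinement size:
   Δx ≈ L = 4.435e-09 m

2. From ΔxΔp ≥ ℏ/2, the minimum momentum uncertainty is:
   Δp ≈ ℏ/(2L) = 1.189e-26 kg·m/s

3. The kinetic energy is approximately:
   KE ≈ (Δp)²/(2m) = (1.189e-26)²/(2 × 1.673e-27 kg)
   KE ≈ 4.225e-26 J = 263.734 neV

This is an order-of-magnitude estimate of the ground state energy.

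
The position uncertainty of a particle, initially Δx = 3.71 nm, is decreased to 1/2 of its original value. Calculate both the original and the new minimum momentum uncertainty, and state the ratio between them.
Original Δp_min = 1.421 × 10^-26 kg·m/s; new Δp'_min = 2.843 × 10^-26 kg·m/s; ratio Δp'_min/Δp_min = 2.

From the uncertainty principle ΔxΔp ≥ ℏ/2, the minimum momentum uncertainty is Δp_min = ℏ/(2Δx).

Original (Δx = 3.71 nm = 3.710e-09 m):
Δp_min = (1.055e-34 J·s)/(2 × 3.710e-09 m) = 1.421e-26 kg·m/s

When Δx → (1/2)Δx:
Δp'_min = ℏ/(2 × (1/2)Δx) = 2 × ℏ/(2Δx) = 2 × Δp_min
Δp'_min = 2 × 1.421e-26 kg·m/s = 2.843e-26 kg·m/s

Since Δp_min ∝ 1/Δx, when Δx is decreased to 1/2 of its original value, Δp_min increases to 2 times its original value.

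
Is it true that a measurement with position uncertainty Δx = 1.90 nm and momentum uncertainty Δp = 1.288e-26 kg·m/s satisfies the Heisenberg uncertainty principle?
No, it violates the uncertainty principle (impossible measurement).

Calculate the product ΔxΔp:
ΔxΔp = (1.900e-09 m) × (1.288e-26 kg·m/s)
ΔxΔp = 2.447e-35 J·s

Compare to the minimum allowed value ℏ/2:
ℏ/2 = 5.273e-35 J·s

Since ΔxΔp = 2.447e-35 J·s < 5.273e-35 J·s = ℏ/2,
the measurement violates the uncertainty principle.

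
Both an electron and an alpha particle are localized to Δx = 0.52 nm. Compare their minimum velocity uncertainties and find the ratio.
The electron has the larger minimum velocity uncertainty, by a ratio of 7294.3.

For both particles, Δp_min = ℏ/(2Δx) = 1.014e-25 kg·m/s (same for both).

The velocity uncertainty is Δv = Δp/m:
- electron: Δv = 1.014e-25 / 9.109e-31 = 1.113e+05 m/s = 111.315 km/s
- alpha particle: Δv = 1.014e-25 / 6.645e-27 = 1.526e+01 m/s = 15.261 m/s

Ratio: 1.113e+05 / 1.526e+01 = 7294.3

The lighter particle has larger velocity uncertainty because Δv ∝ 1/m.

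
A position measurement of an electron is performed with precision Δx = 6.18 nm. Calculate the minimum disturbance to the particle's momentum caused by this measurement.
8.532 × 10^-27 kg·m/s

The uncertainty principle implies that measuring position disturbs momentum:
ΔxΔp ≥ ℏ/2

When we measure position with precision Δx, we necessarily introduce a momentum uncertainty:
Δp ≥ ℏ/(2Δx)
Δp_min = (1.055e-34 J·s) / (2 × 6.180e-09 m)
Δp_min = 8.532e-27 kg·m/s

The more precisely we measure position, the greater the momentum disturbance.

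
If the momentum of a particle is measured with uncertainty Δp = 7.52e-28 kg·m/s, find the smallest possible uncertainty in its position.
70.118 nm

Using the Heisenberg uncertainty principle:
ΔxΔp ≥ ℏ/2

The minimum uncertainty in position is:
Δx_min = ℏ/(2Δp)
Δx_min = (1.055e-34 J·s) / (2 × 7.520e-28 kg·m/s)
Δx_min = 7.012e-08 m = 70.118 nm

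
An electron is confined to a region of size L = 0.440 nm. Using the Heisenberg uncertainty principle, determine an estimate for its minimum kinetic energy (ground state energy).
49.199 meV

Using the uncertainty principle to estimate ground state energy:

1. The position uncertainty is approximately the confinement size:
   Δx ≈ L = 4.400e-10 m

2. From ΔxΔp ≥ ℏ/2, the minimum momentum uncertainty is:
   Δp ≈ ℏ/(2L) = 1.198e-25 kg·m/s

3. The kinetic energy is approximately:
   KE ≈ (Δp)²/(2m) = (1.198e-25)²/(2 × 9.109e-31 kg)
   KE ≈ 7.883e-21 J = 49.199 meV

This is an order-of-magnitude estimate of the ground state energy.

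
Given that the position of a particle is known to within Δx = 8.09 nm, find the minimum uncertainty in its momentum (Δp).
6.518 × 10^-27 kg·m/s

Using the Heisenberg uncertainty principle:
ΔxΔp ≥ ℏ/2

The minimum uncertainty in momentum is:
Δp_min = ℏ/(2Δx)
Δp_min = (1.055e-34 J·s) / (2 × 8.090e-09 m)
Δp_min = 6.518e-27 kg·m/s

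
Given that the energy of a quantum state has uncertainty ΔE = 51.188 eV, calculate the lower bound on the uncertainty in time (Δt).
6.429 as

Using the energy-time uncertainty principle:
ΔEΔt ≥ ℏ/2

The minimum uncertainty in time is:
Δt_min = ℏ/(2ΔE)
Δt_min = (1.055e-34 J·s) / (2 × 8.201e-18 J)
Δt_min = 6.429e-18 s = 6.429 as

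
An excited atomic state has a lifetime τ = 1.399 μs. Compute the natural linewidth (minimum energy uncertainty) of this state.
235.244 peV

Using the energy-time uncertainty principle:
ΔEΔt ≥ ℏ/2

The lifetime τ represents the time uncertainty Δt.
The natural linewidth (minimum energy uncertainty) is:

ΔE = ℏ/(2τ)
ΔE = (1.055e-34 J·s) / (2 × 1.399e-06 s)
ΔE = 3.769e-29 J = 235.244 peV

This natural linewidth limits the precision of spectroscopic measurements.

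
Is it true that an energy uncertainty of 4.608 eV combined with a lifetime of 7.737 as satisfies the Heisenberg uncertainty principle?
No, it violates the uncertainty relation.

Calculate the product ΔEΔt:
ΔE = 4.608 eV = 7.383e-19 J
ΔEΔt = (7.383e-19 J) × (7.737e-18 s)
ΔEΔt = 5.712e-36 J·s

Compare to the minimum allowed value ℏ/2:
ℏ/2 = 5.273e-35 J·s

Since ΔEΔt = 5.712e-36 J·s < 5.273e-35 J·s = ℏ/2,
this violates the uncertainty relation.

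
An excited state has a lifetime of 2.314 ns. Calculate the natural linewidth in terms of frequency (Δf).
34.390 MHz

Using the energy-time uncertainty principle and E = hf:
ΔEΔt ≥ ℏ/2
hΔf·Δt ≥ ℏ/2

The minimum frequency uncertainty is:
Δf = ℏ/(2hτ) = 1/(4πτ)
Δf = 1/(4π × 2.314e-09 s)
Δf = 3.439e+07 Hz = 34.390 MHz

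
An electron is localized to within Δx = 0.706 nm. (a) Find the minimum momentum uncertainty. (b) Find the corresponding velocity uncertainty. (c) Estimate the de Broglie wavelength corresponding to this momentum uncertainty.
(a) Δp_min = 7.469 × 10^-26 kg·m/s
(b) Δv_min = 81.988 km/s
(c) λ_dB = 8.872 nm

Step-by-step:

(a) From the uncertainty principle:
Δp_min = ℏ/(2Δx) = (1.055e-34 J·s)/(2 × 7.060e-10 m) = 7.469e-26 kg·m/s

(b) The velocity uncertainty:
Δv = Δp/m = (7.469e-26 kg·m/s)/(9.109e-31 kg) = 8.199e+04 m/s = 81.988 km/s

(c) The de Broglie wavelength for this momentum:
λ = h/p = (6.626e-34 J·s)/(7.469e-26 kg·m/s) = 8.872e-09 m = 8.872 nm

Note: The de Broglie wavelength is comparable to the localization size, as expected from wave-particle duality.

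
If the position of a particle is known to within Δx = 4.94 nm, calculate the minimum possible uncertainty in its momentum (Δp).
1.067 × 10^-26 kg·m/s

Using the Heisenberg uncertainty principle:
ΔxΔp ≥ ℏ/2

The minimum uncertainty in momentum is:
Δp_min = ℏ/(2Δx)
Δp_min = (1.055e-34 J·s) / (2 × 4.940e-09 m)
Δp_min = 1.067e-26 kg·m/s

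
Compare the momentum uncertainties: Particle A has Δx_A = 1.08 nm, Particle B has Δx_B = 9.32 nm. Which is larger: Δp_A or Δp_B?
Particle A has the larger minimum momentum uncertainty, by a factor of 8.63.

For each particle, the minimum momentum uncertainty is Δp_min = ℏ/(2Δx):

Particle A: Δp_A = ℏ/(2×1.080e-09 m) = 4.882e-26 kg·m/s
Particle B: Δp_B = ℏ/(2×9.320e-09 m) = 5.658e-27 kg·m/s

Ratio: Δp_A/Δp_B = 8.63

Since Δp_min ∝ 1/Δx, the particle with smaller position uncertainty (A) has larger momentum uncertainty.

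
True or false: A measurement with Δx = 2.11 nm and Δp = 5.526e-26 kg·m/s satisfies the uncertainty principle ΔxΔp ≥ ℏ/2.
Yes, it satisfies the uncertainty principle.

Calculate the product ΔxΔp:
ΔxΔp = (2.110e-09 m) × (5.526e-26 kg·m/s)
ΔxΔp = 1.166e-34 J·s

Compare to the minimum allowed value ℏ/2:
ℏ/2 = 5.273e-35 J·s

Since ΔxΔp = 1.166e-34 J·s ≥ 5.273e-35 J·s = ℏ/2,
the measurement satisfies the uncertainty principle.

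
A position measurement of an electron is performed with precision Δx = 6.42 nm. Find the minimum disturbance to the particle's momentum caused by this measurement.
8.213 × 10^-27 kg·m/s

The uncertainty principle implies that measuring position disturbs momentum:
ΔxΔp ≥ ℏ/2

When we measure position with precision Δx, we necessarily introduce a momentum uncertainty:
Δp ≥ ℏ/(2Δx)
Δp_min = (1.055e-34 J·s) / (2 × 6.420e-09 m)
Δp_min = 8.213e-27 kg·m/s

The more precisely we measure position, the greater the momentum disturbance.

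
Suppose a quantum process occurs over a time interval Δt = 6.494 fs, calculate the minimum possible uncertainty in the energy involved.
50.678 meV

Using the energy-time uncertainty principle:
ΔEΔt ≥ ℏ/2

The minimum uncertainty in energy is:
ΔE_min = ℏ/(2Δt)
ΔE_min = (1.055e-34 J·s) / (2 × 6.494e-15 s)
ΔE_min = 8.120e-21 J = 50.678 meV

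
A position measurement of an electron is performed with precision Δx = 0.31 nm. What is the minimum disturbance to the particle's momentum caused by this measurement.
1.701 × 10^-25 kg·m/s

The uncertainty principle implies that measuring position disturbs momentum:
ΔxΔp ≥ ℏ/2

When we measure position with precision Δx, we necessarily introduce a momentum uncertainty:
Δp ≥ ℏ/(2Δx)
Δp_min = (1.055e-34 J·s) / (2 × 3.100e-10 m)
Δp_min = 1.701e-25 kg·m/s

The more precisely we measure position, the greater the momentum disturbance.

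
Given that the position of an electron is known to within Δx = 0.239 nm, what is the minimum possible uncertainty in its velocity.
242.192 km/s

Using the Heisenberg uncertainty principle and Δp = mΔv:
ΔxΔp ≥ ℏ/2
Δx(mΔv) ≥ ℏ/2

The minimum uncertainty in velocity is:
Δv_min = ℏ/(2mΔx)
Δv_min = (1.055e-34 J·s) / (2 × 9.109e-31 kg × 2.390e-10 m)
Δv_min = 2.422e+05 m/s = 242.192 km/s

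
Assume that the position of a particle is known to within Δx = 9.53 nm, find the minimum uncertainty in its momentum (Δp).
5.533 × 10^-27 kg·m/s

Using the Heisenberg uncertainty principle:
ΔxΔp ≥ ℏ/2

The minimum uncertainty in momentum is:
Δp_min = ℏ/(2Δx)
Δp_min = (1.055e-34 J·s) / (2 × 9.530e-09 m)
Δp_min = 5.533e-27 kg·m/s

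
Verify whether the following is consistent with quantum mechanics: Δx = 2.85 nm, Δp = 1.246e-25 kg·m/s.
Yes, it satisfies the uncertainty principle.

Calculate the product ΔxΔp:
ΔxΔp = (2.850e-09 m) × (1.246e-25 kg·m/s)
ΔxΔp = 3.551e-34 J·s

Compare to the minimum allowed value ℏ/2:
ℏ/2 = 5.273e-35 J·s

Since ΔxΔp = 3.551e-34 J·s ≥ 5.273e-35 J·s = ℏ/2,
the measurement satisfies the uncertainty principle.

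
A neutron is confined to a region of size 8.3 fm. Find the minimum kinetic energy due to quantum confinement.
75.197 keV

Using the uncertainty principle:

1. Position uncertainty: Δx ≈ 8.300e-15 m
2. Minimum momentum uncertainty: Δp = ℏ/(2Δx) = 6.353e-21 kg·m/s
3. Minimum kinetic energy:
   KE = (Δp)²/(2m) = (6.353e-21)²/(2 × 1.675e-27 kg)
   KE = 1.205e-14 J = 75.197 keV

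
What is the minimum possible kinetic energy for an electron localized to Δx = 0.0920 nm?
1.125 eV

Localizing a particle requires giving it sufficient momentum uncertainty:

1. From uncertainty principle: Δp ≥ ℏ/(2Δx)
   Δp_min = (1.055e-34 J·s) / (2 × 9.200e-11 m)
   Δp_min = 5.731e-25 kg·m/s

2. This momentum uncertainty corresponds to kinetic energy:
   KE ≈ (Δp)²/(2m) = (5.731e-25)²/(2 × 9.109e-31 kg)
   KE = 1.803e-19 J = 1.125 eV

Tighter localization requires more energy.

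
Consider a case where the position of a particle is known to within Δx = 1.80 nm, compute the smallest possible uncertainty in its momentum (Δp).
2.929 × 10^-26 kg·m/s

Using the Heisenberg uncertainty principle:
ΔxΔp ≥ ℏ/2

The minimum uncertainty in momentum is:
Δp_min = ℏ/(2Δx)
Δp_min = (1.055e-34 J·s) / (2 × 1.800e-09 m)
Δp_min = 2.929e-26 kg·m/s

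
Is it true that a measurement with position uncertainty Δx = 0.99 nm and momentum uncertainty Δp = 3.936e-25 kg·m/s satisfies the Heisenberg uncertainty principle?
Yes, it satisfies the uncertainty principle.

Calculate the product ΔxΔp:
ΔxΔp = (9.900e-10 m) × (3.936e-25 kg·m/s)
ΔxΔp = 3.897e-34 J·s

Compare to the minimum allowed value ℏ/2:
ℏ/2 = 5.273e-35 J·s

Since ΔxΔp = 3.897e-34 J·s ≥ 5.273e-35 J·s = ℏ/2,
the measurement satisfies the uncertainty principle.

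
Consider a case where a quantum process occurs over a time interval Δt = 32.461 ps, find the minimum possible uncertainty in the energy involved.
10.139 μeV

Using the energy-time uncertainty principle:
ΔEΔt ≥ ℏ/2

The minimum uncertainty in energy is:
ΔE_min = ℏ/(2Δt)
ΔE_min = (1.055e-34 J·s) / (2 × 3.246e-11 s)
ΔE_min = 1.624e-24 J = 10.139 μeV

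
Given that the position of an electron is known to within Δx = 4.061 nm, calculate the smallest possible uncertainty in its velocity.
14.254 km/s

Using the Heisenberg uncertainty principle and Δp = mΔv:
ΔxΔp ≥ ℏ/2
Δx(mΔv) ≥ ℏ/2

The minimum uncertainty in velocity is:
Δv_min = ℏ/(2mΔx)
Δv_min = (1.055e-34 J·s) / (2 × 9.109e-31 kg × 4.061e-09 m)
Δv_min = 1.425e+04 m/s = 14.254 km/s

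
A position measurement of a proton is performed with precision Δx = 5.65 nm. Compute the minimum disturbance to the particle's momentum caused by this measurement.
9.332 × 10^-27 kg·m/s

The uncertainty principle implies that measuring position disturbs momentum:
ΔxΔp ≥ ℏ/2

When we measure position with precision Δx, we necessarily introduce a momentum uncertainty:
Δp ≥ ℏ/(2Δx)
Δp_min = (1.055e-34 J·s) / (2 × 5.650e-09 m)
Δp_min = 9.332e-27 kg·m/s

The more precisely we measure position, the greater the momentum disturbance.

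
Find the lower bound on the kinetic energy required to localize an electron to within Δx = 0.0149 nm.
42.903 eV

Localizing a particle requires giving it sufficient momentum uncertainty:

1. From uncertainty principle: Δp ≥ ℏ/(2Δx)
   Δp_min = (1.055e-34 J·s) / (2 × 1.490e-11 m)
   Δp_min = 3.539e-24 kg·m/s

2. This momentum uncertainty corresponds to kinetic energy:
   KE ≈ (Δp)²/(2m) = (3.539e-24)²/(2 × 9.109e-31 kg)
   KE = 6.874e-18 J = 42.903 eV

Tighter localization requires more energy.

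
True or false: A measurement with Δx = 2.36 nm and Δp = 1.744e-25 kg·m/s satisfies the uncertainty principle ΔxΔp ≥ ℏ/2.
Yes, it satisfies the uncertainty principle.

Calculate the product ΔxΔp:
ΔxΔp = (2.360e-09 m) × (1.744e-25 kg·m/s)
ΔxΔp = 4.116e-34 J·s

Compare to the minimum allowed value ℏ/2:
ℏ/2 = 5.273e-35 J·s

Since ΔxΔp = 4.116e-34 J·s ≥ 5.273e-35 J·s = ℏ/2,
the measurement satisfies the uncertainty principle.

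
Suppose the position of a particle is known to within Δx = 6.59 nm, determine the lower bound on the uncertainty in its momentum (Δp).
8.001 × 10^-27 kg·m/s

Using the Heisenberg uncertainty principle:
ΔxΔp ≥ ℏ/2

The minimum uncertainty in momentum is:
Δp_min = ℏ/(2Δx)
Δp_min = (1.055e-34 J·s) / (2 × 6.590e-09 m)
Δp_min = 8.001e-27 kg·m/s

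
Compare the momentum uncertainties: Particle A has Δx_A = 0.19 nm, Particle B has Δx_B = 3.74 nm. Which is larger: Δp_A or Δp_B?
Particle A has the larger minimum momentum uncertainty, by a factor of 19.68.

For each particle, the minimum momentum uncertainty is Δp_min = ℏ/(2Δx):

Particle A: Δp_A = ℏ/(2×1.900e-10 m) = 2.775e-25 kg·m/s
Particle B: Δp_B = ℏ/(2×3.740e-09 m) = 1.410e-26 kg·m/s

Ratio: Δp_A/Δp_B = 19.68

Since Δp_min ∝ 1/Δx, the particle with smaller position uncertainty (A) has larger momentum uncertainty.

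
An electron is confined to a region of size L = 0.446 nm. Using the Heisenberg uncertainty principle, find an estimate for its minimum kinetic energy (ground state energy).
47.884 meV

Using the uncertainty principle to estimate ground state energy:

1. The position uncertainty is approximately the confinement size:
   Δx ≈ L = 4.460e-10 m

2. From ΔxΔp ≥ ℏ/2, the minimum momentum uncertainty is:
   Δp ≈ ℏ/(2L) = 1.182e-25 kg·m/s

3. The kinetic energy is approximately:
   KE ≈ (Δp)²/(2m) = (1.182e-25)²/(2 × 9.109e-31 kg)
   KE ≈ 7.672e-21 J = 47.884 meV

This is an order-of-magnitude estimate of the ground state energy.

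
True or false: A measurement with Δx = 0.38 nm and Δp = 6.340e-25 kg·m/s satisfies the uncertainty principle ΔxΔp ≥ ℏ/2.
Yes, it satisfies the uncertainty principle.

Calculate the product ΔxΔp:
ΔxΔp = (3.800e-10 m) × (6.340e-25 kg·m/s)
ΔxΔp = 2.409e-34 J·s

Compare to the minimum allowed value ℏ/2:
ℏ/2 = 5.273e-35 J·s

Since ΔxΔp = 2.409e-34 J·s ≥ 5.273e-35 J·s = ℏ/2,
the measurement satisfies the uncertainty principle.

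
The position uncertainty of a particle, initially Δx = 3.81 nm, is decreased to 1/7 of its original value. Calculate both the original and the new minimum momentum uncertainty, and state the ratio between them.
Original Δp_min = 1.384 × 10^-26 kg·m/s; new Δp'_min = 9.688 × 10^-26 kg·m/s; ratio Δp'_min/Δp_min = 7.

From the uncertainty principle ΔxΔp ≥ ℏ/2, the minimum momentum uncertainty is Δp_min = ℏ/(2Δx).

Original (Δx = 3.81 nm = 3.810e-09 m):
Δp_min = (1.055e-34 J·s)/(2 × 3.810e-09 m) = 1.384e-26 kg·m/s

When Δx → (1/7)Δx:
Δp'_min = ℏ/(2 × (1/7)Δx) = 7 × ℏ/(2Δx) = 7 × Δp_min
Δp'_min = 7 × 1.384e-26 kg·m/s = 9.688e-26 kg·m/s

Since Δp_min ∝ 1/Δx, when Δx is decreased to 1/7 of its original value, Δp_min increases to 7 times its original value.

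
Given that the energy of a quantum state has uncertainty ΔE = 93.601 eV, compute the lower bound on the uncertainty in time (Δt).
3.516 as

Using the energy-time uncertainty principle:
ΔEΔt ≥ ℏ/2

The minimum uncertainty in time is:
Δt_min = ℏ/(2ΔE)
Δt_min = (1.055e-34 J·s) / (2 × 1.500e-17 J)
Δt_min = 3.516e-18 s = 3.516 as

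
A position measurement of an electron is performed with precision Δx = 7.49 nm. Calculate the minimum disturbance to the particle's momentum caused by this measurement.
7.040 × 10^-27 kg·m/s

The uncertainty principle implies that measuring position disturbs momentum:
ΔxΔp ≥ ℏ/2

When we measure position with precision Δx, we necessarily introduce a momentum uncertainty:
Δp ≥ ℏ/(2Δx)
Δp_min = (1.055e-34 J·s) / (2 × 7.490e-09 m)
Δp_min = 7.040e-27 kg·m/s

The more precisely we measure position, the greater the momentum disturbance.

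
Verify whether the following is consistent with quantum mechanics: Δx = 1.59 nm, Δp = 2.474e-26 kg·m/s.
No, it violates the uncertainty principle (impossible measurement).

Calculate the product ΔxΔp:
ΔxΔp = (1.590e-09 m) × (2.474e-26 kg·m/s)
ΔxΔp = 3.934e-35 J·s

Compare to the minimum allowed value ℏ/2:
ℏ/2 = 5.273e-35 J·s

Since ΔxΔp = 3.934e-35 J·s < 5.273e-35 J·s = ℏ/2,
the measurement violates the uncertainty principle.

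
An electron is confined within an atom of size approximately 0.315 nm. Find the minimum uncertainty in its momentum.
1.674 × 10^-25 kg·m/s

Using the Heisenberg uncertainty principle:
ΔxΔp ≥ ℏ/2

With Δx ≈ L = 3.150e-10 m (the confinement size):
Δp_min = ℏ/(2Δx)
Δp_min = (1.055e-34 J·s) / (2 × 3.150e-10 m)
Δp_min = 1.674e-25 kg·m/s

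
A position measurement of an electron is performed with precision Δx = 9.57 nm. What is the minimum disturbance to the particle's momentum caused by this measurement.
5.510 × 10^-27 kg·m/s

The uncertainty principle implies that measuring position disturbs momentum:
ΔxΔp ≥ ℏ/2

When we measure position with precision Δx, we necessarily introduce a momentum uncertainty:
Δp ≥ ℏ/(2Δx)
Δp_min = (1.055e-34 J·s) / (2 × 9.570e-09 m)
Δp_min = 5.510e-27 kg·m/s

The more precisely we measure position, the greater the momentum disturbance.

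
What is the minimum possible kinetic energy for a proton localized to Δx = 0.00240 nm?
900.599 meV

Localizing a particle requires giving it sufficient momentum uncertainty:

1. From uncertainty principle: Δp ≥ ℏ/(2Δx)
   Δp_min = (1.055e-34 J·s) / (2 × 2.400e-12 m)
   Δp_min = 2.197e-23 kg·m/s

2. This momentum uncertainty corresponds to kinetic energy:
   KE ≈ (Δp)²/(2m) = (2.197e-23)²/(2 × 1.673e-27 kg)
   KE = 1.443e-19 J = 900.599 meV

Tighter localization requires more energy.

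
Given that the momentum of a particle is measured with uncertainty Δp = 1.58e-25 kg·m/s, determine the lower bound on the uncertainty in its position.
333.725 pm

Using the Heisenberg uncertainty principle:
ΔxΔp ≥ ℏ/2

The minimum uncertainty in position is:
Δx_min = ℏ/(2Δp)
Δx_min = (1.055e-34 J·s) / (2 × 1.580e-25 kg·m/s)
Δx_min = 3.337e-10 m = 333.725 pm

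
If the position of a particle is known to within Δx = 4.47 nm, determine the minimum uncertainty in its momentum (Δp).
1.180 × 10^-26 kg·m/s

Using the Heisenberg uncertainty principle:
ΔxΔp ≥ ℏ/2

The minimum uncertainty in momentum is:
Δp_min = ℏ/(2Δx)
Δp_min = (1.055e-34 J·s) / (2 × 4.470e-09 m)
Δp_min = 1.180e-26 kg·m/s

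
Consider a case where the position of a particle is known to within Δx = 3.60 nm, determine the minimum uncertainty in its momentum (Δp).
1.465 × 10^-26 kg·m/s

Using the Heisenberg uncertainty principle:
ΔxΔp ≥ ℏ/2

The minimum uncertainty in momentum is:
Δp_min = ℏ/(2Δx)
Δp_min = (1.055e-34 J·s) / (2 × 3.600e-09 m)
Δp_min = 1.465e-26 kg·m/s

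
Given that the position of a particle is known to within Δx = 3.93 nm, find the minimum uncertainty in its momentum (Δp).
1.342 × 10^-26 kg·m/s

Using the Heisenberg uncertainty principle:
ΔxΔp ≥ ℏ/2

The minimum uncertainty in momentum is:
Δp_min = ℏ/(2Δx)
Δp_min = (1.055e-34 J·s) / (2 × 3.930e-09 m)
Δp_min = 1.342e-26 kg·m/s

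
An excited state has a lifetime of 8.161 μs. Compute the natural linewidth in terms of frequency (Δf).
9.751 kHz

Using the energy-time uncertainty principle and E = hf:
ΔEΔt ≥ ℏ/2
hΔf·Δt ≥ ℏ/2

The minimum frequency uncertainty is:
Δf = ℏ/(2hτ) = 1/(4πτ)
Δf = 1/(4π × 8.161e-06 s)
Δf = 9.751e+03 Hz = 9.751 kHz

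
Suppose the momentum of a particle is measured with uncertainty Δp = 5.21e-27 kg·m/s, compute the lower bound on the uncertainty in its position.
10.121 nm

Using the Heisenberg uncertainty principle:
ΔxΔp ≥ ℏ/2

The minimum uncertainty in position is:
Δx_min = ℏ/(2Δp)
Δx_min = (1.055e-34 J·s) / (2 × 5.210e-27 kg·m/s)
Δx_min = 1.012e-08 m = 10.121 nm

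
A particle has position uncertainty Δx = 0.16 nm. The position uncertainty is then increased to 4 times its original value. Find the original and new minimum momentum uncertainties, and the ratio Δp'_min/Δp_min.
Original Δp_min = 3.296 × 10^-25 kg·m/s; new Δp'_min = 8.239 × 10^-26 kg·m/s; ratio Δp'_min/Δp_min = 1/4.

From the uncertainty principle ΔxΔp ≥ ℏ/2, the minimum momentum uncertainty is Δp_min = ℏ/(2Δx).

Original (Δx = 0.16 nm = 1.600e-10 m):
Δp_min = (1.055e-34 J·s)/(2 × 1.600e-10 m) = 3.296e-25 kg·m/s

When Δx → 4Δx:
Δp'_min = ℏ/(2 × 4Δx) = (1/4) × ℏ/(2Δx) = (1/4) × Δp_min
Δp'_min = 1/4 × 3.296e-25 kg·m/s = 8.239e-26 kg·m/s

Since Δp_min ∝ 1/Δx, when Δx is increased to 4 times its original value, Δp_min decreases to 1/4 of its original value.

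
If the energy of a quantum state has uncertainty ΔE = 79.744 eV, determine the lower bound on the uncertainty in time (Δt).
4.127 as

Using the energy-time uncertainty principle:
ΔEΔt ≥ ℏ/2

The minimum uncertainty in time is:
Δt_min = ℏ/(2ΔE)
Δt_min = (1.055e-34 J·s) / (2 × 1.278e-17 J)
Δt_min = 4.127e-18 s = 4.127 as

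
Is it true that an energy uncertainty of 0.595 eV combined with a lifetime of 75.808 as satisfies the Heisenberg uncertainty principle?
No, it violates the uncertainty relation.

Calculate the product ΔEΔt:
ΔE = 0.595 eV = 9.533e-20 J
ΔEΔt = (9.533e-20 J) × (7.581e-17 s)
ΔEΔt = 7.227e-36 J·s

Compare to the minimum allowed value ℏ/2:
ℏ/2 = 5.273e-35 J·s

Since ΔEΔt = 7.227e-36 J·s < 5.273e-35 J·s = ℏ/2,
this violates the uncertainty relation.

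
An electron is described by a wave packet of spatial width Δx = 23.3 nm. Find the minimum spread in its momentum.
2.263 × 10^-27 kg·m/s

For a wave packet, the spatial width Δx and momentum spread Δp are related by the uncertainty principle:
ΔxΔp ≥ ℏ/2

The minimum momentum spread is:
Δp_min = ℏ/(2Δx)
Δp_min = (1.055e-34 J·s) / (2 × 2.330e-08 m)
Δp_min = 2.263e-27 kg·m/s

A wave packet cannot have both a well-defined position and well-defined momentum.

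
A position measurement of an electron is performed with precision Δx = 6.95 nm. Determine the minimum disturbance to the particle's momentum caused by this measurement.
7.587 × 10^-27 kg·m/s

The uncertainty principle implies that measuring position disturbs momentum:
ΔxΔp ≥ ℏ/2

When we measure position with precision Δx, we necessarily introduce a momentum uncertainty:
Δp ≥ ℏ/(2Δx)
Δp_min = (1.055e-34 J·s) / (2 × 6.950e-09 m)
Δp_min = 7.587e-27 kg·m/s

The more precisely we measure position, the greater the momentum disturbance.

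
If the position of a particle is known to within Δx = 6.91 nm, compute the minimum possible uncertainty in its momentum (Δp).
7.631 × 10^-27 kg·m/s

Using the Heisenberg uncertainty principle:
ΔxΔp ≥ ℏ/2

The minimum uncertainty in momentum is:
Δp_min = ℏ/(2Δx)
Δp_min = (1.055e-34 J·s) / (2 × 6.910e-09 m)
Δp_min = 7.631e-27 kg·m/s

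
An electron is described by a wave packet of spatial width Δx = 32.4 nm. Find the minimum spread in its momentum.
1.627 × 10^-27 kg·m/s

For a wave packet, the spatial width Δx and momentum spread Δp are related by the uncertainty principle:
ΔxΔp ≥ ℏ/2

The minimum momentum spread is:
Δp_min = ℏ/(2Δx)
Δp_min = (1.055e-34 J·s) / (2 × 3.240e-08 m)
Δp_min = 1.627e-27 kg·m/s

A wave packet cannot have both a well-defined position and well-defined momentum.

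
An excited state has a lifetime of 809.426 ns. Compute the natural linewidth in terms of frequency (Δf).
98.313 kHz

Using the energy-time uncertainty principle and E = hf:
ΔEΔt ≥ ℏ/2
hΔf·Δt ≥ ℏ/2

The minimum frequency uncertainty is:
Δf = ℏ/(2hτ) = 1/(4πτ)
Δf = 1/(4π × 8.094e-07 s)
Δf = 9.831e+04 Hz = 98.313 kHz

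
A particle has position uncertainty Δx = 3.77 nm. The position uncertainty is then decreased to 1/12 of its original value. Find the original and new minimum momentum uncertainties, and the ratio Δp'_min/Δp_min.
Original Δp_min = 1.399 × 10^-26 kg·m/s; new Δp'_min = 1.678 × 10^-25 kg·m/s; ratio Δp'_min/Δp_min = 12.

From the uncertainty principle ΔxΔp ≥ ℏ/2, the minimum momentum uncertainty is Δp_min = ℏ/(2Δx).

Original (Δx = 3.77 nm = 3.770e-09 m):
Δp_min = (1.055e-34 J·s)/(2 × 3.770e-09 m) = 1.399e-26 kg·m/s

When Δx → (1/12)Δx:
Δp'_min = ℏ/(2 × (1/12)Δx) = 12 × ℏ/(2Δx) = 12 × Δp_min
Δp'_min = 12 × 1.399e-26 kg·m/s = 1.678e-25 kg·m/s

Since Δp_min ∝ 1/Δx, when Δx is decreased to 1/12 of its original value, Δp_min increases to 12 times its original value.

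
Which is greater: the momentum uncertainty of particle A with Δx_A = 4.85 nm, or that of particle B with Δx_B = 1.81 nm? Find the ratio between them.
Particle B has the larger minimum momentum uncertainty, by a factor of 2.68.

For each particle, the minimum momentum uncertainty is Δp_min = ℏ/(2Δx):

Particle A: Δp_A = ℏ/(2×4.850e-09 m) = 1.087e-26 kg·m/s
Particle B: Δp_B = ℏ/(2×1.810e-09 m) = 2.913e-26 kg·m/s

Ratio: Δp_B/Δp_A = 2.68

Since Δp_min ∝ 1/Δx, the particle with smaller position uncertainty (B) has larger momentum uncertainty.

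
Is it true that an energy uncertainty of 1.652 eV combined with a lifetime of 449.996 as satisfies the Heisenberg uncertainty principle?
Yes, it satisfies the uncertainty relation.

Calculate the product ΔEΔt:
ΔE = 1.652 eV = 2.647e-19 J
ΔEΔt = (2.647e-19 J) × (4.500e-16 s)
ΔEΔt = 1.191e-34 J·s

Compare to the minimum allowed value ℏ/2:
ℏ/2 = 5.273e-35 J·s

Since ΔEΔt = 1.191e-34 J·s ≥ 5.273e-35 J·s = ℏ/2,
this satisfies the uncertainty relation.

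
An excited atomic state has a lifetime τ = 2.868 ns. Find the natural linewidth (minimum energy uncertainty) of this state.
114.751 neV

Using the energy-time uncertainty principle:
ΔEΔt ≥ ℏ/2

The lifetime τ represents the time uncertainty Δt.
The natural linewidth (minimum energy uncertainty) is:

ΔE = ℏ/(2τ)
ΔE = (1.055e-34 J·s) / (2 × 2.868e-09 s)
ΔE = 1.839e-26 J = 114.751 neV

This natural linewidth limits the precision of spectroscopic measurements.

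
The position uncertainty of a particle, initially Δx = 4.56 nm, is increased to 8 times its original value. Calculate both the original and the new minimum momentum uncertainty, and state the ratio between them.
Original Δp_min = 1.156 × 10^-26 kg·m/s; new Δp'_min = 1.445 × 10^-27 kg·m/s; ratio Δp'_min/Δp_min = 1/8.

From the uncertainty principle ΔxΔp ≥ ℏ/2, the minimum momentum uncertainty is Δp_min = ℏ/(2Δx).

Original (Δx = 4.56 nm = 4.560e-09 m):
Δp_min = (1.055e-34 J·s)/(2 × 4.560e-09 m) = 1.156e-26 kg·m/s

When Δx → 8Δx:
Δp'_min = ℏ/(2 × 8Δx) = (1/8) × ℏ/(2Δx) = (1/8) × Δp_min
Δp'_min = 1/8 × 1.156e-26 kg·m/s = 1.445e-27 kg·m/s

Since Δp_min ∝ 1/Δx, when Δx is increased to 8 times its original value, Δp_min decreases to 1/8 of its original value.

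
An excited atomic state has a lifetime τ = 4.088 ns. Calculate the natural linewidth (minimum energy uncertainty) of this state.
80.505 neV

Using the energy-time uncertainty principle:
ΔEΔt ≥ ℏ/2

The lifetime τ represents the time uncertainty Δt.
The natural linewidth (minimum energy uncertainty) is:

ΔE = ℏ/(2τ)
ΔE = (1.055e-34 J·s) / (2 × 4.088e-09 s)
ΔE = 1.290e-26 J = 80.505 neV

This natural linewidth limits the precision of spectroscopic measurements.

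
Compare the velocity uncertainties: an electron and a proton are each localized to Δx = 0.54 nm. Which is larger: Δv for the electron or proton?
The electron has the larger minimum velocity uncertainty, by a ratio of 1836.2.

For both particles, Δp_min = ℏ/(2Δx) = 9.765e-26 kg·m/s (same for both).

The velocity uncertainty is Δv = Δp/m:
- electron: Δv = 9.765e-26 / 9.109e-31 = 1.072e+05 m/s = 107.192 km/s
- proton: Δv = 9.765e-26 / 1.673e-27 = 5.838e+01 m/s = 58.379 m/s

Ratio: 1.072e+05 / 5.838e+01 = 1836.2

The lighter particle has larger velocity uncertainty because Δv ∝ 1/m.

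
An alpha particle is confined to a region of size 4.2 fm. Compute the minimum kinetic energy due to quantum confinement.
74.025 keV

Using the uncertainty principle:

1. Position uncertainty: Δx ≈ 4.200e-15 m
2. Minimum momentum uncertainty: Δp = ℏ/(2Δx) = 1.255e-20 kg·m/s
3. Minimum kinetic energy:
   KE = (Δp)²/(2m) = (1.255e-20)²/(2 × 6.645e-27 kg)
   KE = 1.186e-14 J = 74.025 keV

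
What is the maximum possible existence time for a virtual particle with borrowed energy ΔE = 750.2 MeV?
4.387 × 10^-25 s

Using the energy-time uncertainty principle:
ΔEΔt ≥ ℏ/2

For a virtual particle borrowing energy ΔE, the maximum lifetime is:
Δt_max = ℏ/(2ΔE)

Converting energy:
ΔE = 750.2 MeV = 1.202e-10 J

Δt_max = (1.055e-34 J·s) / (2 × 1.202e-10 J)
Δt_max = 4.387e-25 s = 4.387 × 10^-25 s

Virtual particles with higher borrowed energy exist for shorter times.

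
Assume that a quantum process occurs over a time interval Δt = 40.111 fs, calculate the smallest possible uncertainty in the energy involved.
8.205 meV

Using the energy-time uncertainty principle:
ΔEΔt ≥ ℏ/2

The minimum uncertainty in energy is:
ΔE_min = ℏ/(2Δt)
ΔE_min = (1.055e-34 J·s) / (2 × 4.011e-14 s)
ΔE_min = 1.315e-21 J = 8.205 meV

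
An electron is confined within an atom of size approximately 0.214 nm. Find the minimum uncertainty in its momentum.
2.464 × 10^-25 kg·m/s

Using the Heisenberg uncertainty principle:
ΔxΔp ≥ ℏ/2

With Δx ≈ L = 2.140e-10 m (the confinement size):
Δp_min = ℏ/(2Δx)
Δp_min = (1.055e-34 J·s) / (2 × 2.140e-10 m)
Δp_min = 2.464e-25 kg·m/s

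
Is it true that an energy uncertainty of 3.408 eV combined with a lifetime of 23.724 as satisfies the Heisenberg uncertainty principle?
No, it violates the uncertainty relation.

Calculate the product ΔEΔt:
ΔE = 3.408 eV = 5.460e-19 J
ΔEΔt = (5.460e-19 J) × (2.372e-17 s)
ΔEΔt = 1.295e-35 J·s

Compare to the minimum allowed value ℏ/2:
ℏ/2 = 5.273e-35 J·s

Since ΔEΔt = 1.295e-35 J·s < 5.273e-35 J·s = ℏ/2,
this violates the uncertainty relation.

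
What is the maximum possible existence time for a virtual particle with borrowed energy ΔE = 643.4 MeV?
5.115 × 10^-25 s

Using the energy-time uncertainty principle:
ΔEΔt ≥ ℏ/2

For a virtual particle borrowing energy ΔE, the maximum lifetime is:
Δt_max = ℏ/(2ΔE)

Converting energy:
ΔE = 643.4 MeV = 1.031e-10 J

Δt_max = (1.055e-34 J·s) / (2 × 1.031e-10 J)
Δt_max = 5.115e-25 s = 5.115 × 10^-25 s

Virtual particles with higher borrowed energy exist for shorter times.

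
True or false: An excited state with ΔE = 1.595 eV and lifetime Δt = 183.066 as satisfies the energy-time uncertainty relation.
No, it violates the uncertainty relation.

Calculate the product ΔEΔt:
ΔE = 1.595 eV = 2.555e-19 J
ΔEΔt = (2.555e-19 J) × (1.831e-16 s)
ΔEΔt = 4.678e-35 J·s

Compare to the minimum allowed value ℏ/2:
ℏ/2 = 5.273e-35 J·s

Since ΔEΔt = 4.678e-35 J·s < 5.273e-35 J·s = ℏ/2,
this violates the uncertainty relation.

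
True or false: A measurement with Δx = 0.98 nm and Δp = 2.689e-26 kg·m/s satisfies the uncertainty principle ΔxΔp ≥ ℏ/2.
No, it violates the uncertainty principle (impossible measurement).

Calculate the product ΔxΔp:
ΔxΔp = (9.800e-10 m) × (2.689e-26 kg·m/s)
ΔxΔp = 2.635e-35 J·s

Compare to the minimum allowed value ℏ/2:
ℏ/2 = 5.273e-35 J·s

Since ΔxΔp = 2.635e-35 J·s < 5.273e-35 J·s = ℏ/2,
the measurement violates the uncertainty principle.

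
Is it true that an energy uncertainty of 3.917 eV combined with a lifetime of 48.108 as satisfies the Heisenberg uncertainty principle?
No, it violates the uncertainty relation.

Calculate the product ΔEΔt:
ΔE = 3.917 eV = 6.276e-19 J
ΔEΔt = (6.276e-19 J) × (4.811e-17 s)
ΔEΔt = 3.019e-35 J·s

Compare to the minimum allowed value ℏ/2:
ℏ/2 = 5.273e-35 J·s

Since ΔEΔt = 3.019e-35 J·s < 5.273e-35 J·s = ℏ/2,
this violates the uncertainty relation.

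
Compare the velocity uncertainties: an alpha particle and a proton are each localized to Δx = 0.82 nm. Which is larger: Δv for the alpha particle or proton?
The proton has the larger minimum velocity uncertainty, by a ratio of 4.0.

For both particles, Δp_min = ℏ/(2Δx) = 6.430e-26 kg·m/s (same for both).

The velocity uncertainty is Δv = Δp/m:
- alpha particle: Δv = 6.430e-26 / 6.645e-27 = 9.677e+00 m/s = 9.677 m/s
- proton: Δv = 6.430e-26 / 1.673e-27 = 3.844e+01 m/s = 38.445 m/s

Ratio: 3.844e+01 / 9.677e+00 = 4.0

The lighter particle has larger velocity uncertainty because Δv ∝ 1/m.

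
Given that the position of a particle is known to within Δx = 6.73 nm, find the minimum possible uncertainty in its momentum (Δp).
7.835 × 10^-27 kg·m/s

Using the Heisenberg uncertainty principle:
ΔxΔp ≥ ℏ/2

The minimum uncertainty in momentum is:
Δp_min = ℏ/(2Δx)
Δp_min = (1.055e-34 J·s) / (2 × 6.730e-09 m)
Δp_min = 7.835e-27 kg·m/s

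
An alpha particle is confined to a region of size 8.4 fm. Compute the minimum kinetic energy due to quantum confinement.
18.506 keV

Using the uncertainty principle:

1. Position uncertainty: Δx ≈ 8.400e-15 m
2. Minimum momentum uncertainty: Δp = ℏ/(2Δx) = 6.277e-21 kg·m/s
3. Minimum kinetic energy:
   KE = (Δp)²/(2m) = (6.277e-21)²/(2 × 6.645e-27 kg)
   KE = 2.965e-15 J = 18.506 keV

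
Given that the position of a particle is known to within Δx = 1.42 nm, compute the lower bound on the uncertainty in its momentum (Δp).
3.713 × 10^-26 kg·m/s

Using the Heisenberg uncertainty principle:
ΔxΔp ≥ ℏ/2

The minimum uncertainty in momentum is:
Δp_min = ℏ/(2Δx)
Δp_min = (1.055e-34 J·s) / (2 × 1.420e-09 m)
Δp_min = 3.713e-26 kg·m/s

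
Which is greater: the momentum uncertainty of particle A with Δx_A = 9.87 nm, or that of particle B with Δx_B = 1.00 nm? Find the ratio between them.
Particle B has the larger minimum momentum uncertainty, by a factor of 9.87.

For each particle, the minimum momentum uncertainty is Δp_min = ℏ/(2Δx):

Particle A: Δp_A = ℏ/(2×9.870e-09 m) = 5.342e-27 kg·m/s
Particle B: Δp_B = ℏ/(2×1.000e-09 m) = 5.273e-26 kg·m/s

Ratio: Δp_B/Δp_A = 9.87

Since Δp_min ∝ 1/Δx, the particle with smaller position uncertainty (B) has larger momentum uncertainty.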